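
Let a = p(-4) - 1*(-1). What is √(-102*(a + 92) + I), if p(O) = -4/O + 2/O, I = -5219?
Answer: 2*I*√3689 ≈ 121.47*I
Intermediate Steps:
p(O) = -2/O
a = 3/2 (a = -2/(-4) - 1*(-1) = -2*(-¼) + 1 = ½ + 1 = 3/2 ≈ 1.5000)
√(-102*(a + 92) + I) = √(-102*(3/2 + 92) - 5219) = √(-102*187/2 - 5219) = √(-9537 - 5219) = √(-14756) = 2*I*√3689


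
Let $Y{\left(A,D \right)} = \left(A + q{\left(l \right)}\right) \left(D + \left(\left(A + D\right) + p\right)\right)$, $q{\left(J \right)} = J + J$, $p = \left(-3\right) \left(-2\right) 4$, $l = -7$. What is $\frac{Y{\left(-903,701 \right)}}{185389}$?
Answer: $- \frac{479591}{185389} \approx -2.5869$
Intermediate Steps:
$p = 24$ ($p = 6 \cdot 4 = 24$)
$q{\left(J \right)} = 2 J$
$Y{\left(A,D \right)} = \left(-14 + A\right) \left(24 + A + 2 D\right)$ ($Y{\left(A,D \right)} = \left(A + 2 \left(-7\right)\right) \left(D + \left(\left(A + D\right) + 24\right)\right) = \left(A - 14\right) \left(D + \left(24 + A + D\right)\right) = \left(-14 + A\right) \left(24 + A + 2 D\right)$)
$\frac{Y{\left(-903,701 \right)}}{185389} = \frac{-336 + \left(-903\right)^{2} - 19628 + 10 \left(-903\right) + 2 \left(-903\right) 701}{185389} = \left(-336 + 815409 - 19628 - 9030 - 1266006\right) \frac{1}{185389} = \left(-479591\right) \frac{1}{185389} = - \frac{479591}{185389}$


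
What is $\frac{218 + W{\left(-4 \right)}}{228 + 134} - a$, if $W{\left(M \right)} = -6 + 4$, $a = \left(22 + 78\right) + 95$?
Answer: $- \frac{35187}{181} \approx -194.4$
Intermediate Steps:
$a = 195$ ($a = 100 + 95 = 195$)
$W{\left(M \right)} = -2$
$\frac{218 + W{\left(-4 \right)}}{228 + 134} - a = \frac{218 - 2}{228 + 134} - 195 = \frac{216}{362} - 195 = 216 \cdot \frac{1}{362} - 195 = \frac{108}{181} - 195 = - \frac{35187}{181}$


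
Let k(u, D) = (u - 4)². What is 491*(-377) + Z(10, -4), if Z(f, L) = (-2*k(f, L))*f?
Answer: -185827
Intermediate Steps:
k(u, D) = (-4 + u)²
Z(f, L) = -2*f*(-4 + f)² (Z(f, L) = (-2*(-4 + f)²)*f = -2*f*(-4 + f)²)
491*(-377) + Z(10, -4) = 491*(-377) - 2*10*(-4 + 10)² = -185107 - 2*10*6² = -185107 - 2*10*36 = -185107 - 720 = -185827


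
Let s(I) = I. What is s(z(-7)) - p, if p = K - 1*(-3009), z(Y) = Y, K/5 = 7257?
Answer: -39301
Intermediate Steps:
K = 36285 (K = 5*7257 = 36285)
p = 39294 (p = 36285 - 1*(-3009) = 36285 + 3009 = 39294)
s(z(-7)) - p = -7 - 1*39294 = -7 - 39294 = -39301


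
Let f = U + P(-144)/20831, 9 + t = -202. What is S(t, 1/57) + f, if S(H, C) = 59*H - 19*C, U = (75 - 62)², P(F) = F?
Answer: -767435303/62493 ≈ -12280.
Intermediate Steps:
t = -211 (t = -9 - 202 = -211)
U = 169 (U = 13² = 169)
S(H, C) = -19*C + 59*H
f = 3520295/20831 (f = 169 - 144/20831 = 3520295/20831 ≈ 168.99)
S(t, 1/57) + f = (-19/57 + 59*(-211)) + 3520295/20831 = (-19*1/57 - 12449) + 3520295/20831 = (-⅓ - 12449) + 3520295/20831 = -37348/3 + 3520295/20831 = -767435303/62493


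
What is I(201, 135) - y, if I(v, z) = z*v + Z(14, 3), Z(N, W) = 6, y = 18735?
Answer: 8406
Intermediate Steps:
I(v, z) = 6 + v*z (I(v, z) = z*v + 6 = v*z + 6 = 6 + v*z)
I(201, 135) - y = (6 + 201*135) - 1*18735 = (6 + 27135) - 18735 = 27141 - 18735 = 8406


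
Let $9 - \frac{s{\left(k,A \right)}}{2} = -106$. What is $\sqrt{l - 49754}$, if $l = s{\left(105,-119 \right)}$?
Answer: $2 i \sqrt{12381} \approx 222.54 i$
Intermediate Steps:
$s{\left(k,A \right)} = 230$ ($s{\left(k,A \right)} = 18 - -212 = 18 + 212 = 230$)
$l = 230$
$\sqrt{l - 49754} = \sqrt{230 - 49754} = \sqrt{-49524} = 2 i \sqrt{12381}$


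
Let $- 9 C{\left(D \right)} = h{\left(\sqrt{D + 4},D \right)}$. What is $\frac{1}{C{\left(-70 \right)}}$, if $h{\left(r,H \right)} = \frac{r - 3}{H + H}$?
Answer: $- \frac{252}{5} - \frac{84 i \sqrt{66}}{5} \approx -50.4 - 136.48 i$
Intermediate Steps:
$h{\left(r,H \right)} = \frac{-3 + r}{2 H}$
$C{\left(D \right)} = - \frac{-3 + \sqrt{4 + D}}{18 D}$ ($C{\left(D \right)} = - \frac{\frac{1}{2} \frac{1}{D} \left(-3 + \sqrt{D + 4}\right)}{9} = - \frac{\frac{1}{2} \frac{1}{D} \left(-3 + \sqrt{4 + D}\right)}{9} = - \frac{-3 + \sqrt{4 + D}}{18 D}$)
$\frac{1}{C{\left(-70 \right)}} = \frac{1}{\frac{1}{18} \frac{1}{-70} \left(3 - \sqrt{4 - 70}\right)} = \frac{1}{\frac{1}{18} \left(- \frac{1}{70}\right) \left(3 - \sqrt{-66}\right)} = \frac{1}{\frac{1}{18} \left(- \frac{1}{70}\right) \left(3 - i \sqrt{66}\right)} = \frac{1}{- \frac{1}{420} + \frac{i \sqrt{66}}{1260}}$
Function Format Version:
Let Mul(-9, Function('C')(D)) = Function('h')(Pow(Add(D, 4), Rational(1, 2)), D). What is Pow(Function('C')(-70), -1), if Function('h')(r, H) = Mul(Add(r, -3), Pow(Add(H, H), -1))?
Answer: Add(Rational(-252, 5), Mul(Rational(-84, 5), I, Pow(66, Rational(1, 2)))) ≈ Add(-50.400, Mul(-136.48, I))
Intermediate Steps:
Function('h')(r, H) = Mul(Rational(1, 2), Pow(H, -1), Add(-3, r)) (Function('h')(r, H) = Mul(Add(-3, r), Pow(Mul(2, H), -1)) = Mul(Add(-3, r), Mul(Rational(1, 2), Pow(H, -1))) = Mul(Rational(1, 2), Pow(H, -1), Add(-3, r)))
Function('C')(D) = Mul(Rational(-1, 18), Pow(D, -1), Add(-3, Pow(Add(4, D), Rational(1, 2)))) (Function('C')(D) = Mul(Rational(-1, 9), Mul(Rational(1, 2), Pow(D, -1), Add(-3, Pow(Add(D, 4), Rational(1, 2))))) = Mul(Rational(-1, 9), Mul(Rational(1, 2), Pow(D, -1), Add(-3, Pow(Add(4, D), Rational(1, 2))))) = Mul(Rational(-1, 18), Pow(D, -1), Add(-3, Pow(Add(4, D), Rational(1, 2)))))
Pow(Function('C')(-70), -1) = Pow(Mul(Rational(1, 18), Pow(-70, -1), Add(3, Mul(-1, Pow(Add(4, -70), Rational(1, 2))))), -1) = Pow(Mul(Rational(1, 18), Rational(-1, 70), Add(3, Mul(-1, Pow(-66, Rational(1, 2))))), -1) = Pow(Mul(Rational(1, 18), Rational(-1, 70), Add(3, Mul(-1, Mul(I, Pow(66, Rational(1, 2)))))), -1) = Pow(Mul(Rational(1, 18), Rational(-1, 70), Add(3, Mul(-1, I, Pow(66, Rational(1, 2))))), -1) = Pow(Add(Rational(-1, 420), Mul(Rational(1, 1260), I, Pow(66, Rational(1, 2)))), -1)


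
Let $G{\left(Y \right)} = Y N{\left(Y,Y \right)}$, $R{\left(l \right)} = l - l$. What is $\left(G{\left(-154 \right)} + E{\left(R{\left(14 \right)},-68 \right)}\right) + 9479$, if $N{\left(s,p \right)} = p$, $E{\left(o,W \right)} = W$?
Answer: $33127$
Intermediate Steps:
$R{\left(l \right)} = 0$
$G{\left(Y \right)} = Y^{2}$ ($G{\left(Y \right)} = Y Y = Y^{2}$)
$\left(G{\left(-154 \right)} + E{\left(R{\left(14 \right)},-68 \right)}\right) + 9479 = \left(\left(-154\right)^{2} - 68\right) + 9479 = \left(23716 - 68\right) + 9479 = 23648 + 9479 = 33127$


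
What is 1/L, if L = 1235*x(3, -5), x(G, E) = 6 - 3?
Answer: 1/3705 ≈ 0.00026991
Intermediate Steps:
x(G, E) = 3
L = 3705 (L = 1235*3 = 3705)
1/L = 1/3705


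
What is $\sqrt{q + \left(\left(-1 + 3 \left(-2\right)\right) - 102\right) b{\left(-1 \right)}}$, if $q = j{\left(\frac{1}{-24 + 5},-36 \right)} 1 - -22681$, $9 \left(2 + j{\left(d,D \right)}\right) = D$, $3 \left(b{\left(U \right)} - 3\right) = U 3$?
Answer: $\sqrt{22457} \approx 149.86$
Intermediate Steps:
$b{\left(U \right)} = 3 + U$ ($b{\left(U \right)} = 3 + \frac{U 3}{3} = 3 + \frac{3 U}{3} = 3 + U$)
$j{\left(d,D \right)} = -2 + \frac{D}{9}$
$q = 22675$ ($q = \left(-2 + \frac{1}{9} \left(-36\right)\right) 1 - -22681 = \left(-2 - 4\right) 1 + 22681 = \left(-6\right) 1 + 22681 = -6 + 22681 = 22675$)
$\sqrt{q + \left(\left(-1 + 3 \left(-2\right)\right) - 102\right) b{\left(-1 \right)}} = \sqrt{22675 + \left(\left(-1 + 3 \left(-2\right)\right) - 102\right) \left(3 - 1\right)} = \sqrt{22675 + \left(\left(-1 - 6\right) - 102\right) 2} = \sqrt{22675 + \left(-7 - 102\right) 2} = \sqrt{22675 - 218} = \sqrt{22457}$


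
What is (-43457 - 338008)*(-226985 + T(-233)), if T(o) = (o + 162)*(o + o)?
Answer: 73965682035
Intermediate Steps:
T(o) = 2*o*(162 + o) (T(o) = (162 + o)*(2*o) = 2*o*(162 + o))
(-43457 - 338008)*(-226985 + T(-233)) = (-43457 - 338008)*(-226985 + 2*(-233)*(162 - 233)) = -381465*(-226985 + 2*(-233)*(-71)) = -381465*(-226985 + 33086) = -381465*(-193899) = 73965682035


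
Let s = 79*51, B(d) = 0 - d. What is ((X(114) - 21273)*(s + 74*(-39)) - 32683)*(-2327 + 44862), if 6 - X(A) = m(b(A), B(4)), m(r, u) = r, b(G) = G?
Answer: -1040881045810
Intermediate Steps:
B(d) = -d
X(A) = 6 - A
s = 4029
((X(114) - 21273)*(s + 74*(-39)) - 32683)*(-2327 + 44862) = (((6 - 1*114) - 21273)*(4029 + 74*(-39)) - 32683)*(-2327 + 44862) = (((6 - 114) - 21273)*(4029 - 2886) - 32683)*42535 = ((-108 - 21273)*1143 - 32683)*42535 = (-21381*1143 - 32683)*42535 = (-24438483 - 32683)*42535 = -24471166*42535 = -1040881045810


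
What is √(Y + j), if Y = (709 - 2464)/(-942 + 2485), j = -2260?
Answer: I*√5383426705/1543 ≈ 47.551*I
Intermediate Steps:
Y = -1755/1543 ≈ -1.1374
√(Y + j) = √(-1755/1543 - 2260) = √(-3488935/1543) = I*√5383426705/1543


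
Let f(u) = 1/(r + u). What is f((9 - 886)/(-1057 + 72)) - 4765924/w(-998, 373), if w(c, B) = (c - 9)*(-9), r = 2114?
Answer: -1103134074917/2097749169 ≈ -525.87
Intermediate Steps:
w(c, B) = 81 - 9*c (w(c, B) = (-9 + c)*(-9) = 81 - 9*c)
f(u) = 1/(2114 + u)
f((9 - 886)/(-1057 + 72)) - 4765924/w(-998, 373) = 1/(2114 + (9 - 886)/(-1057 + 72)) - 4765924/(81 - 9*(-998)) = 1/(2114 - 877/(-985)) - 4765924/(81 + 8982) = 1/(2114 - 877*(-1/985)) - 4765924/9063 = 1/(2114 + 877/985) - 4765924/9063 = 1/(2083167/985) - 1*4765924/9063 = 985/2083167 - 4765924/9063 = -1103134074917/2097749169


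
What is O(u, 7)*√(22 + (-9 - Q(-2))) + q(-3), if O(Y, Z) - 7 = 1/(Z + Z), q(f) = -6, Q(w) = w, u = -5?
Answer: -6 + 99*√15/14 ≈ 21.388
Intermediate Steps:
O(Y, Z) = 7 + 1/(2*Z) (O(Y, Z) = 7 + 1/(Z + Z) = 7 + 1/(2*Z))
O(u, 7)*√(22 + (-9 - Q(-2))) + q(-3) = (7 + (½)/7)*√(22 + (-9 - 1*(-2))) - 6 = (7 + (½)*(⅐))*√(22 + (-9 + 2)) - 6 = (7 + 1/14)*√(22 - 7) - 6 = 99*√15/14 - 6 = -6 + 99*√15/14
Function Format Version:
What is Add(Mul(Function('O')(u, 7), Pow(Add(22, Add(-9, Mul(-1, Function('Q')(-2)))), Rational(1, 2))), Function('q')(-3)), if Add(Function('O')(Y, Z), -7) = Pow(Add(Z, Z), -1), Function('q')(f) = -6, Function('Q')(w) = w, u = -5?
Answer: Add(-6, Mul(Rational(99, 14), Pow(15, Rational(1, 2)))) ≈ 21.388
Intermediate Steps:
Function('O')(Y, Z) = Add(7, Mul(Rational(1, 2), Pow(Z, -1))) (Function('O')(Y, Z) = Add(7, Pow(Add(Z, Z), -1)) = Add(7, Pow(Mul(2, Z), -1)) = Add(7, Mul(Rational(1, 2), Pow(Z, -1))))
Add(Mul(Function('O')(u, 7), Pow(Add(22, Add(-9, Mul(-1, Function('Q')(-2)))), Rational(1, 2))), Function('q')(-3)) = Add(Mul(Add(7, Mul(Rational(1, 2), Pow(7, -1))), Pow(Add(22, Add(-9, Mul(-1, -2))), Rational(1, 2))), -6) = Add(Mul(Add(7, Mul(Rational(1, 2), Rational(1, 7))), Pow(Add(22, Add(-9, 2)), Rational(1, 2))), -6) = Add(Mul(Add(7, Rational(1, 14)), Pow(Add(22, -7), Rational(1, 2))), -6) = Add(Mul(Rational(99, 14), Pow(15, Rational(1, 2))), -6) = Add(-6, Mul(Rational(99, 14), Pow(15, Rational(1, 2))))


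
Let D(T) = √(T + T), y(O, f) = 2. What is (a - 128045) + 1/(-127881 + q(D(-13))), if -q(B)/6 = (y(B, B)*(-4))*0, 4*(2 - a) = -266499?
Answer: -31416908917/511524 ≈ -61418.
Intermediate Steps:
a = 266507/4 (a = 2 - ¼*(-266499) = 2 + 266499/4 = 266507/4 ≈ 66627.)
D(T) = √2*√T (D(T) = √(2*T) = √2*√T)
q(B) = 0 (q(B) = -6*2*(-4)*0 = -(-48)*0 = -6*0 = 0)
(a - 128045) + 1/(-127881 + q(D(-13))) = (266507/4 - 128045) + 1/(-127881 + 0) = -245673/4 + 1/(-127881) = -245673/4 - 1/127881 = -31416908917/511524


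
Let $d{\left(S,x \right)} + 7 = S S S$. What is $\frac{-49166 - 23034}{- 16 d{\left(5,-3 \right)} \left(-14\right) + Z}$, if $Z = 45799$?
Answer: $- \frac{72200}{72231} \approx -0.99957$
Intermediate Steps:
$d{\left(S,x \right)} = -7 + S^{3}$ ($d{\left(S,x \right)} = -7 + S S S = -7 + S^{2} S = -7 + S^{3}$)
$\frac{-49166 - 23034}{- 16 d{\left(5,-3 \right)} \left(-14\right) + Z} = \frac{-49166 - 23034}{- 16 \left(-7 + 5^{3}\right) \left(-14\right) + 45799} = - \frac{72200}{- 16 \left(-7 + 125\right) \left(-14\right) + 45799} = - \frac{72200}{\left(-16\right) 118 \left(-14\right) + 45799} = - \frac{72200}{\left(-1888\right) \left(-14\right) + 45799} = - \frac{72200}{26432 + 45799} = - \frac{72200}{72231}$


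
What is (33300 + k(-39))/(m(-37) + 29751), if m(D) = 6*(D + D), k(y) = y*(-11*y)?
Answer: 5523/9769 ≈ 0.56536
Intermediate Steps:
k(y) = -11*y**2
m(D) = 12*D (m(D) = 6*(2*D) = 12*D)
(33300 + k(-39))/(m(-37) + 29751) = (33300 - 11*(-39)**2)/(12*(-37) + 29751) = (33300 - 11*1521)/(-444 + 29751) = (33300 - 16731)/29307 = 16569*(1/29307) = 5523/9769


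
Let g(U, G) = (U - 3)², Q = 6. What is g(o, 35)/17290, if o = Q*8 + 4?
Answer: 343/2470 ≈ 0.13887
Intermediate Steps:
o = 52 (o = 6*8 + 4 = 48 + 4 = 52)
g(U, G) = (-3 + U)²
g(o, 35)/17290 = (-3 + 52)²/17290 = 49²*(1/17290) = 2401*(1/17290) = 343/2470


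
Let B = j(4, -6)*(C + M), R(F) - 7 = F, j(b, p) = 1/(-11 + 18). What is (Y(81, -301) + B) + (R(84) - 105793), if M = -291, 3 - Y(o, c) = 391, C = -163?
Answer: -743084/7 ≈ -1.0615e+5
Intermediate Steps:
Y(o, c) = -388 (Y(o, c) = 3 - 1*391 = 3 - 391 = -388)
j(b, p) = ⅐ (j(b, p) = 1/7 = ⅐)
R(F) = 7 + F
B = -454/7 (B = (-163 - 291)/7 = (⅐)*(-454) = -454/7 ≈ -64.857)
(Y(81, -301) + B) + (R(84) - 105793) = (-388 - 454/7) + ((7 + 84) - 105793) = -3170/7 + (91 - 105793) = -3170/7 - 105702 = -743084/7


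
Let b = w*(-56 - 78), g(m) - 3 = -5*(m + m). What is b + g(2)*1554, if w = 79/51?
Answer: -1357904/51 ≈ -26626.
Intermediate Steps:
w = 79/51 (w = 79*(1/51) = 79/51 ≈ 1.5490)
g(m) = 3 - 10*m (g(m) = 3 - 5*(m + m) = 3 - 10*m)
b = -10586/51 (b = 79*(-56 - 78)/51 = (79/51)*(-134) = -10586/51 ≈ -207.57)
b + g(2)*1554 = -10586/51 + (3 - 10*2)*1554 = -10586/51 + (3 - 20)*1554 = -10586/51 - 17*1554 = -10586/51 - 26418 = -1357904/51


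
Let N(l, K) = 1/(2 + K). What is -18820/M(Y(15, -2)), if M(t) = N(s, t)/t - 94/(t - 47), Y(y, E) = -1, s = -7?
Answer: -451680/23 ≈ -19638.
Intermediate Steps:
M(t) = -94/(-47 + t) + 1/(t*(2 + t)) (M(t) = 1/((2 + t)*t) - 94/(t - 47) = 1/(t*(2 + t)) - 94/(-47 + t) = -94/(-47 + t) + 1/(t*(2 + t)))
-18820/M(Y(15, -2)) = -18820*(-(-47 - 1)*(2 - 1)/(-47 - 1 - 94*(-1)*(2 - 1))) = -18820*48/(-47 - 1 - 94*(-1)*1) = -18820*48/(-47 - 1 + 94) = -18820/((-1*(-1/48)*1*46)) = -18820/23/24 = -18820*24/23 = -451680/23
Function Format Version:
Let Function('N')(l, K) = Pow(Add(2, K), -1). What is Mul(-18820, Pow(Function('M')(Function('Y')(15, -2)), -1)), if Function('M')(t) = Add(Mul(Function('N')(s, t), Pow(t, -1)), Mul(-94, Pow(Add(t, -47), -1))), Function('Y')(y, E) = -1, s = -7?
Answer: Rational(-451680, 23) ≈ -19638.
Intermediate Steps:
Function('M')(t) = Add(Mul(-94, Pow(Add(-47, t), -1)), Mul(Pow(t, -1), Pow(Add(2, t), -1))) (Function('M')(t) = Add(Mul(Pow(Add(2, t), -1), Pow(t, -1)), Mul(-94, Pow(Add(t, -47), -1))) = Add(Mul(Pow(t, -1), Pow(Add(2, t), -1)), Mul(-94, Pow(Add(-47, t), -1))) = Add(Mul(-94, Pow(Add(-47, t), -1)), Mul(Pow(t, -1), Pow(Add(2, t), -1))))
Mul(-18820, Pow(Function('M')(Function('Y')(15, -2)), -1)) = Mul(-18820, Pow(Mul(Pow(-1, -1), Pow(Add(-47, -1), -1), Pow(Add(2, -1), -1), Add(-47, -1, Mul(-94, -1, Add(2, -1)))), -1)) = Mul(-18820, Pow(Mul(-1, Pow(-48, -1), Pow(1, -1), Add(-47, -1, Mul(-94, -1, 1))), -1)) = Mul(-18820, Pow(Mul(-1, Rational(-1, 48), 1, Add(-47, -1, 94)), -1)) = Mul(-18820, Pow(Mul(-1, Rational(-1, 48), 1, 46), -1)) = Mul(-18820, Pow(Rational(23, 24), -1)) = Mul(-18820, Rational(24, 23)) = Rational(-451680, 23)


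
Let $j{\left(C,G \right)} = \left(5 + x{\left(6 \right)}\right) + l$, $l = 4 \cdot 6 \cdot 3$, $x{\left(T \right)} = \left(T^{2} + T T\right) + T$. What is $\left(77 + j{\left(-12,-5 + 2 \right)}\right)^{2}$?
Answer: $53824$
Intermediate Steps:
$x{\left(T \right)} = T + 2 T^{2}$ ($x{\left(T \right)} = \left(T^{2} + T^{2}\right) + T = 2 T^{2} + T = T + 2 T^{2}$)
$l = 72$ ($l = 24 \cdot 3 = 72$)
$j{\left(C,G \right)} = 155$ ($j{\left(C,G \right)} = \left(5 + 6 \left(1 + 2 \cdot 6\right)\right) + 72 = \left(5 + 6 \left(1 + 12\right)\right) + 72 = \left(5 + 6 \cdot 13\right) + 72 = \left(5 + 78\right) + 72 = 83 + 72 = 155$)
$\left(77 + j{\left(-12,-5 + 2 \right)}\right)^{2} = \left(77 + 155\right)^{2} = 232^{2} = 53824$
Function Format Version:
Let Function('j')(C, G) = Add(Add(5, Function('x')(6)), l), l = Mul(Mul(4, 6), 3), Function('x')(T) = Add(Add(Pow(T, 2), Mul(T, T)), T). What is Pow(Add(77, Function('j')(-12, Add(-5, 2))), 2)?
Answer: 53824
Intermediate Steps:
Function('x')(T) = Add(T, Mul(2, Pow(T, 2))) (Function('x')(T) = Add(Add(Pow(T, 2), Pow(T, 2)), T) = Add(Mul(2, Pow(T, 2)), T) = Add(T, Mul(2, Pow(T, 2))))
l = 72 (l = Mul(24, 3) = 72)
Function('j')(C, G) = 155 (Function('j')(C, G) = Add(Add(5, Mul(6, Add(1, Mul(2, 6)))), 72) = Add(Add(5, Mul(6, Add(1, 12))), 72) = Add(Add(5, Mul(6, 13)), 72) = Add(Add(5, 78), 72) = Add(83, 72) = 155)
Pow(Add(77, Function('j')(-12, Add(-5, 2))), 2) = Pow(Add(77, 155), 2) = Pow(232, 2) = 53824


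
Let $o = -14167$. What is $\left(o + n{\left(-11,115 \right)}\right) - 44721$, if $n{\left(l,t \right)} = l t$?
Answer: $-60153$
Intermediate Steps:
$\left(o + n{\left(-11,115 \right)}\right) - 44721 = \left(-14167 - 1265\right) - 44721 = -15432 - 44721 = -60153$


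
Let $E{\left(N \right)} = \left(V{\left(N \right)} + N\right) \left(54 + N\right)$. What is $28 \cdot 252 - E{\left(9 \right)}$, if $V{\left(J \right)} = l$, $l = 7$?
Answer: $6048$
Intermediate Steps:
$V{\left(J \right)} = 7$
$E{\left(N \right)} = \left(7 + N\right) \left(54 + N\right)$
$28 \cdot 252 - E{\left(9 \right)} = 28 \cdot 252 - \left(378 + 9^{2} + 61 \cdot 9\right) = 7056 - \left(378 + 81 + 549\right) = 7056 - 1008 = 6048$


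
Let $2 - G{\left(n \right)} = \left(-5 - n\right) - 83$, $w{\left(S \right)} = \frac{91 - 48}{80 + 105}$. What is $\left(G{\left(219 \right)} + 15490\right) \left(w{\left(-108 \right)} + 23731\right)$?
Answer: $\frac{1874648706}{5} \approx 3.7493 \cdot 10^{8}$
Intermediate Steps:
$w{\left(S \right)} = \frac{43}{185}$
$G{\left(n \right)} = 90 + n$ ($G{\left(n \right)} = 2 - \left(\left(-5 - n\right) - 83\right) = 2 - \left(-88 - n\right) = 2 + \left(88 + n\right) = 90 + n$)
$\left(G{\left(219 \right)} + 15490\right) \left(w{\left(-108 \right)} + 23731\right) = \left(\left(90 + 219\right) + 15490\right) \left(\frac{43}{185} + 23731\right) = \left(309 + 15490\right) \frac{4390278}{185} = 15799 \cdot \frac{4390278}{185} = \frac{1874648706}{5}$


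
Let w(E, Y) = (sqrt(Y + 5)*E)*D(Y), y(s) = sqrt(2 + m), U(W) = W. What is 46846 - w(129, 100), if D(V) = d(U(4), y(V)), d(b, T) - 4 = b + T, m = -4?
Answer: 46846 - 1032*sqrt(105) - 129*I*sqrt(210) ≈ 36271.0 - 1869.4*I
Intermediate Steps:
y(s) = I*sqrt(2) (y(s) = sqrt(2 - 4) = sqrt(-2) = I*sqrt(2))
d(b, T) = 4 + T + b (d(b, T) = 4 + (b + T) = 4 + (T + b) = 4 + T + b)
D(V) = 8 + I*sqrt(2) (D(V) = 4 + I*sqrt(2) + 4 = 8 + I*sqrt(2))
w(E, Y) = E*sqrt(5 + Y)*(8 + I*sqrt(2)) (w(E, Y) = (sqrt(Y + 5)*E)*(8 + I*sqrt(2)) = (sqrt(5 + Y)*E)*(8 + I*sqrt(2)) = (E*sqrt(5 + Y))*(8 + I*sqrt(2)) = E*sqrt(5 + Y)*(8 + I*sqrt(2)))
46846 - w(129, 100) = 46846 - 129*sqrt(5 + 100)*(8 + I*sqrt(2)) = 46846 - 129*sqrt(105)*(8 + I*sqrt(2))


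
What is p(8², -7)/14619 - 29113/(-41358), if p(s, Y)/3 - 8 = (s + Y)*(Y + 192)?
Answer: 578318623/201537534 ≈ 2.8695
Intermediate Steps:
p(s, Y) = 24 + 3*(192 + Y)*(Y + s) (p(s, Y) = 24 + 3*((s + Y)*(Y + 192)) = 24 + 3*((Y + s)*(192 + Y)) = 24 + 3*((192 + Y)*(Y + s)) = 24 + 3*(192 + Y)*(Y + s))
p(8², -7)/14619 - 29113/(-41358) = (24 + 3*(-7)² + 576*(-7) + 576*8² + 3*(-7)*8²)/14619 - 29113/(-41358) = (24 + 3*49 - 4032 + 576*64 + 3*(-7)*64)*(1/14619) - 29113*(-1/41358) = (24 + 147 - 4032 + 36864 - 1344)*(1/14619) + 29113/41358 = 31659*(1/14619) + 29113/41358 = 10553/4873 + 29113/41358 = 578318623/201537534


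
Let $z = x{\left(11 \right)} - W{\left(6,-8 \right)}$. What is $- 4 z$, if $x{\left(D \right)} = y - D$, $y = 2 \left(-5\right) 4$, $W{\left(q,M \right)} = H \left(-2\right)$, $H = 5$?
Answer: $164$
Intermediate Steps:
$W{\left(q,M \right)} = -10$ ($W{\left(q,M \right)} = 5 \left(-2\right) = -10$)
$y = -40$ ($y = \left(-10\right) 4 = -40$)
$x{\left(D \right)} = -40 - D$
$z = -41$ ($z = \left(-40 - 11\right) - -10 = \left(-40 - 11\right) + 10 = -51 + 10 = -41$)
$- 4 z = \left(-4\right) \left(-41\right) = 164$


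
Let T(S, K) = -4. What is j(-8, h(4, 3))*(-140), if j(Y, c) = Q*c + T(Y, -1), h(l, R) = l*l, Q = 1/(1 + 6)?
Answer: 240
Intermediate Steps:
Q = 1/7 ≈ 0.14286
h(l, R) = l**2
j(Y, c) = -4 + c/7 (j(Y, c) = c/7 - 4 = -4 + c/7)
j(-8, h(4, 3))*(-140) = (-4 + (1/7)*4**2)*(-140) = (-4 + (1/7)*16)*(-140) = (-4 + 16/7)*(-140) = -12/7*(-140) = 240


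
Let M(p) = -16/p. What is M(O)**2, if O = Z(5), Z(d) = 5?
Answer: 256/25 ≈ 10.240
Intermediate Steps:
O = 5
M(O)**2 = (-16/5)**2 = 256/25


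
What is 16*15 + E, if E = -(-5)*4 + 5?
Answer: 265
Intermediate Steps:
E = 25 (E = -5*(-4) + 5 = 20 + 5 = 25)
16*15 + E = 16*15 + 25 = 240 + 25 = 265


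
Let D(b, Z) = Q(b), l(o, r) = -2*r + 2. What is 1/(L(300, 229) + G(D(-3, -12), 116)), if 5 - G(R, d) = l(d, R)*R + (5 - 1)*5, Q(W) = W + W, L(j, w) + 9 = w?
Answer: 1/289 ≈ 0.0034602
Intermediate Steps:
L(j, w) = -9 + w
Q(W) = 2*W
l(o, r) = 2 - 2*r
D(b, Z) = 2*b
G(R, d) = -15 - R*(2 - 2*R) (G(R, d) = 5 - ((2 - 2*R)*R + (5 - 1)*5) = 5 - (R*(2 - 2*R) + 4*5) = 5 - (R*(2 - 2*R) + 20) = 5 - (20 + R*(2 - 2*R)) = 5 + (-20 - R*(2 - 2*R)) = -15 - R*(2 - 2*R))
1/(L(300, 229) + G(D(-3, -12), 116)) = 1/((-9 + 229) + (-15 + 2*(2*(-3))*(-1 + 2*(-3)))) = 1/(220 + (-15 + 2*(-6)*(-1 - 6))) = 1/(220 + (-15 + 2*(-6)*(-7))) = 1/(220 + (-15 + 84)) = 1/(220 + 69) = 1/289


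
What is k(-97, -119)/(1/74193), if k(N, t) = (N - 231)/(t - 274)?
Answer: 8111768/131 ≈ 61922.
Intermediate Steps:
k(N, t) = (-231 + N)/(-274 + t)
k(-97, -119)/(1/74193) = ((-231 - 97)/(-274 - 119))/(1/74193) = (-328/(-393))/(1/74193) = -1/393*(-328)*74193 = (328/393)*74193 = 8111768/131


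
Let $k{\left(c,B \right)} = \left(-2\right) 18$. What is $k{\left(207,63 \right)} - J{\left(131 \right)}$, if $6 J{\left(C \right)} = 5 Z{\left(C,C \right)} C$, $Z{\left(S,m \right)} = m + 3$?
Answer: $- \frac{43993}{3} \approx -14664.0$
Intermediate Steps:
$Z{\left(S,m \right)} = 3 + m$
$J{\left(C \right)} = \frac{C \left(15 + 5 C\right)}{6}$ ($J{\left(C \right)} = \frac{5 \left(3 + C\right) C}{6} = \frac{\left(15 + 5 C\right) C}{6} = \frac{C \left(15 + 5 C\right)}{6}$)
$k{\left(c,B \right)} = -36$
$k{\left(207,63 \right)} - J{\left(131 \right)} = -36 - \frac{5}{6} \cdot 131 \left(3 + 131\right) = -36 - \frac{5}{6} \cdot 131 \cdot 134 = -36 - \frac{43885}{3} = - \frac{43993}{3}$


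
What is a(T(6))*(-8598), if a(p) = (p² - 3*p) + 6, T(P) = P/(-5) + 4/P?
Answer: -5084284/75 ≈ -67791.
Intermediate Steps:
T(P) = 4/P - P/5 (T(P) = P*(-⅕) + 4/P = -P/5 + 4/P = 4/P - P/5)
a(p) = 6 + p² - 3*p
a(T(6))*(-8598) = (6 + (4/6 - ⅕*6)² - 3*(4/6 - ⅕*6))*(-8598) = (6 + (4*(⅙) - 6/5)² - 3*(4*(⅙) - 6/5))*(-8598) = (6 + (⅔ - 6/5)² - 3*(⅔ - 6/5))*(-8598) = (6 + (-8/15)² - 3*(-8/15))*(-8598) = (6 + 64/225 + 8/5)*(-8598) = (1774/225)*(-8598) = -5084284/75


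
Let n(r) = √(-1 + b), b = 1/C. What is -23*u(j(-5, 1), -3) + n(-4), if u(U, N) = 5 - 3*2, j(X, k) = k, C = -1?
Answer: 23 + I*√2 ≈ 23.0 + 1.4142*I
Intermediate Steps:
b = -1 (b = 1/(-1) = -1)
u(U, N) = -1 (u(U, N) = 5 - 6 = -1)
n(r) = I*√2 (n(r) = √(-1 - 1) = √(-2) = I*√2)
-23*u(j(-5, 1), -3) + n(-4) = -23*(-1) + I*√2 = 23 + I*√2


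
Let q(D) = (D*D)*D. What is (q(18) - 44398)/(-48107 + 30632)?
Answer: 38566/17475 ≈ 2.2069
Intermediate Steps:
q(D) = D³ (q(D) = D²*D = D³)
(q(18) - 44398)/(-48107 + 30632) = (18³ - 44398)/(-48107 + 30632) = (5832 - 44398)/(-17475) = -38566*(-1/17475) = 38566/17475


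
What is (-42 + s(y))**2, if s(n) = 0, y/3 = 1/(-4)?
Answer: 1764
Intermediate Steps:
y = -3/4 (y = 3/(-4) = 3*(-1/4) = -3/4 ≈ -0.75000)
(-42 + s(y))**2 = (-42 + 0)**2 = (-42)**2 = 1764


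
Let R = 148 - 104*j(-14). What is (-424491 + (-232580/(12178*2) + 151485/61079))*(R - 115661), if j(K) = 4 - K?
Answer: 18532167441470758735/371910031 ≈ 4.9830e+10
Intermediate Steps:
R = -1724 (R = 148 - 104*(4 - 1*(-14)) = 148 - 104*(4 + 14) = 148 - 104*18 = 148 - 1872 = -1724)
(-424491 + (-232580/(12178*2) + 151485/61079))*(R - 115661) = (-424491 + (-232580/(12178*2) + 151485/61079))*(-1724 - 115661) = (-424491 + (-232580/24356 + 151485*(1/61079)))*(-117385) = (-424491 + (-232580*1/24356 + 151485/61079))*(-117385) = (-424491 + (-58145/6089 + 151485/61079))*(-117385) = (-424491 - 2629046290/371910031)*(-117385) = -157875090015511/371910031*(-117385) = 18532167441470758735/371910031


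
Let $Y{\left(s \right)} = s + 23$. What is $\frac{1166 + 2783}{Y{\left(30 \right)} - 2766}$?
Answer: $- \frac{3949}{2713} \approx -1.4556$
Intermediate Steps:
$Y{\left(s \right)} = 23 + s$
$\frac{1166 + 2783}{Y{\left(30 \right)} - 2766} = \frac{1166 + 2783}{\left(23 + 30\right) - 2766} = \frac{3949}{53 - 2766} = \frac{3949}{-2713} = 3949 \left(- \frac{1}{2713}\right) = - \frac{3949}{2713}$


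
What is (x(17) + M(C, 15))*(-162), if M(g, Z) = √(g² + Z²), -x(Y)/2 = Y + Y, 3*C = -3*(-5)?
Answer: 11016 - 810*√10 ≈ 8454.6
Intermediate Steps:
C = 5 (C = (-3*(-5))/3 = (⅓)*15 = 5)
x(Y) = -4*Y (x(Y) = -2*(Y + Y) = -4*Y)
M(g, Z) = √(Z² + g²)
(x(17) + M(C, 15))*(-162) = (-4*17 + √(15² + 5²))*(-162) = (-68 + √(225 + 25))*(-162) = (-68 + √250)*(-162) = (-68 + 5*√10)*(-162) = 11016 - 810*√10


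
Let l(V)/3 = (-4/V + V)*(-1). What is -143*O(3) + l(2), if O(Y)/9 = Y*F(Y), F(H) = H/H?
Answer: -3861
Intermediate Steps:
F(H) = 1
O(Y) = 9*Y (O(Y) = 9*(Y*1) = 9*Y)
l(V) = -3*V + 12/V (l(V) = 3*((-4/V + V)*(-1)) = 3*((V - 4/V)*(-1)) = 3*(-V + 4/V) = -3*V + 12/V)
-143*O(3) + l(2) = -1287*3 + (-3*2 + 12/2) = -143*27 + (-6 + 12*(1/2)) = -3861 + (-6 + 6) = -3861 + 0 = -3861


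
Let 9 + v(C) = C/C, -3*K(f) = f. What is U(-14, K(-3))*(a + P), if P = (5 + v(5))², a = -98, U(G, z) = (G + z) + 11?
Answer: 178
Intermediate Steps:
K(f) = -f/3
U(G, z) = 11 + G + z
v(C) = -8 (v(C) = -9 + C/C = -9 + 1 = -8)
P = 9 (P = (5 - 8)² = (-3)² = 9)
U(-14, K(-3))*(a + P) = (11 - 14 - ⅓*(-3))*(-98 + 9) = (11 - 14 + 1)*(-89) = -2*(-89) = 178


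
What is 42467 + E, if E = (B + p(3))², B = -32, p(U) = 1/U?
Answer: 391228/9 ≈ 43470.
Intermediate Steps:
E = 9025/9 (E = (-32 + 1/3)² = (-32 + ⅓)² = (-95/3)² = 9025/9 ≈ 1002.8)
42467 + E = 42467 + 9025/9 = 391228/9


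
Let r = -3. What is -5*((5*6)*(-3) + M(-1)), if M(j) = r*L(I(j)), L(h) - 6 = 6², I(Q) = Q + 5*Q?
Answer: 1080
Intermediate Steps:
I(Q) = 6*Q
L(h) = 42 (L(h) = 6 + 6² = 6 + 36 = 42)
M(j) = -126 (M(j) = -3*42 = -126)
-5*((5*6)*(-3) + M(-1)) = -5*((5*6)*(-3) - 126) = -5*(30*(-3) - 126) = -5*(-90 - 126) = -5*(-216) = 1080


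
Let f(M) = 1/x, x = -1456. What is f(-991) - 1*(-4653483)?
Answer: 6775471247/1456 ≈ 4.6535e+6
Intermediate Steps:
f(M) = -1/1456 (f(M) = 1/(-1456) = -1/1456)
f(-991) - 1*(-4653483) = -1/1456 - 1*(-4653483) = -1/1456 + 4653483 = 6775471247/1456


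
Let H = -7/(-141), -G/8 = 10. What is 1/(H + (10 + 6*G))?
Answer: -141/66263 ≈ -0.0021279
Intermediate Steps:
G = -80 (G = -8*10 = -80)
H = 7/141 (H = -7*(-1/141) = 7/141 ≈ 0.049645)
1/(H + (10 + 6*G)) = 1/(7/141 + (10 + 6*(-80))) = 1/(7/141 + (10 - 480)) = 1/(7/141 - 470) = 1/(-66263/141) = -141/66263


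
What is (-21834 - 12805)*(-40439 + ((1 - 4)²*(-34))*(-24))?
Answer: 1146377705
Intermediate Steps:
(-21834 - 12805)*(-40439 + ((1 - 4)²*(-34))*(-24)) = -34639*(-40439 + ((-3)²*(-34))*(-24)) = -34639*(-40439 + (9*(-34))*(-24)) = -34639*(-40439 - 306*(-24)) = -34639*(-40439 + 7344) = -34639*(-33095) = 1146377705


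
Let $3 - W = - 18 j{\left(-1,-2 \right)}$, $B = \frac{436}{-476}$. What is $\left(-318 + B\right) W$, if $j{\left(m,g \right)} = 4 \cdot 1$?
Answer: $- \frac{2846325}{119} \approx -23919.0$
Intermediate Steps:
$B = - \frac{109}{119}$ ($B = 436 \left(- \frac{1}{476}\right) = - \frac{109}{119} \approx -0.91597$)
$j{\left(m,g \right)} = 4$
$W = 75$ ($W = 3 - \left(-18\right) 4 = 3 - -72 = 3 + 72 = 75$)
$\left(-318 + B\right) W = \left(-318 - \frac{109}{119}\right) 75 = \left(- \frac{37951}{119}\right) 75 = - \frac{2846325}{119}$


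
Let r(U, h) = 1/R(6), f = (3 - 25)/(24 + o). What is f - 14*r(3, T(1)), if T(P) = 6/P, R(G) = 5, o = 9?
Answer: -52/15 ≈ -3.4667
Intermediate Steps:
f = -⅔ (f = (3 - 25)/(24 + 9) = -22/33 = -22*1/33 = -⅔ ≈ -0.66667)
r(U, h) = ⅕ (r(U, h) = 1/5 = ⅕)
f - 14*r(3, T(1)) = -⅔ - 14*⅕ = -⅔ - 14/5 = -52/15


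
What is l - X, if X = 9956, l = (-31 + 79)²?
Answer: -7652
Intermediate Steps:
l = 2304 (l = 48² = 2304)
l - X = 2304 - 1*9956 = 2304 - 9956 = -7652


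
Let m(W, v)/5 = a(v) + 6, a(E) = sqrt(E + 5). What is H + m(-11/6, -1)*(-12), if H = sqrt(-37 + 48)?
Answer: -480 + sqrt(11) ≈ -476.68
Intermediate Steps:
H = sqrt(11) ≈ 3.3166
a(E) = sqrt(5 + E)
m(W, v) = 30 + 5*sqrt(5 + v) (m(W, v) = 5*(sqrt(5 + v) + 6) = 5*(6 + sqrt(5 + v)) = 30 + 5*sqrt(5 + v))
H + m(-11/6, -1)*(-12) = sqrt(11) + (30 + 5*sqrt(5 - 1))*(-12) = sqrt(11) + (30 + 5*sqrt(4))*(-12) = sqrt(11) + (30 + 5*2)*(-12) = sqrt(11) + (30 + 10)*(-12) = sqrt(11) + 40*(-12) = sqrt(11) - 480 = -480 + sqrt(11)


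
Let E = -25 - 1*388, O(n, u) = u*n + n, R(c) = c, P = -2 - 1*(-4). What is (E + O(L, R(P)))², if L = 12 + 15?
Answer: 110224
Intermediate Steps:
P = 2 (P = -2 + 4 = 2)
L = 27
O(n, u) = n + n*u (O(n, u) = n*u + n = n + n*u)
E = -413 (E = -25 - 388 = -413)
(E + O(L, R(P)))² = (-413 + 27*(1 + 2))² = (-413 + 27*3)² = (-413 + 81)² = (-332)² = 110224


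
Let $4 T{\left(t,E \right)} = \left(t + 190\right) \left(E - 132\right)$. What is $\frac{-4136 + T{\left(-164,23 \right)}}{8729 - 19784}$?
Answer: $\frac{9689}{22110} \approx 0.43822$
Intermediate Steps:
$T{\left(t,E \right)} = \frac{\left(-132 + E\right) \left(190 + t\right)}{4}$ ($T{\left(t,E \right)} = \frac{\left(t + 190\right) \left(E - 132\right)}{4} = \frac{\left(190 + t\right) \left(-132 + E\right)}{4} = \frac{\left(-132 + E\right) \left(190 + t\right)}{4}$)
$\frac{-4136 + T{\left(-164,23 \right)}}{8729 - 19784} = \frac{-4136 + \left(-6270 - -5412 + \frac{95}{2} \cdot 23 + \frac{1}{4} \cdot 23 \left(-164\right)\right)}{8729 - 19784} = \frac{-4136 + \left(-6270 + 5412 + \frac{2185}{2} - 943\right)}{-11055} = \left(-4136 - \frac{1417}{2}\right) \left(- \frac{1}{11055}\right) = \left(- \frac{9689}{2}\right) \left(- \frac{1}{11055}\right) = \frac{9689}{22110}$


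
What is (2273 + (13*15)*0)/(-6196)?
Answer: -2273/6196 ≈ -0.36685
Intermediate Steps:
(2273 + (13*15)*0)/(-6196) = (2273 + 195*0)*(-1/6196) = (2273 + 0)*(-1/6196) = 2273*(-1/6196) = -2273/6196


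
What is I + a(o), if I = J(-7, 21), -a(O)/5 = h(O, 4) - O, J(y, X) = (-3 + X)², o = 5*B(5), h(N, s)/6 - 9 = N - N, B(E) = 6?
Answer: 204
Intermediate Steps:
h(N, s) = 54 (h(N, s) = 54 + 6*(N - N) = 54 + 6*0 = 54 + 0 = 54)
o = 30 (o = 5*6 = 30)
a(O) = -270 + 5*O (a(O) = -5*(54 - O) = -270 + 5*O)
I = 324 (I = (-3 + 21)² = 18² = 324)
I + a(o) = 324 + (-270 + 5*30) = 324 + (-270 + 150) = 324 - 120 = 204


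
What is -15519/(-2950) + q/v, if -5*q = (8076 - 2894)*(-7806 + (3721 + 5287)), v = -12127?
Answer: 3863169673/35774650 ≈ 107.99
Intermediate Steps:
q = -6228764/5 (q = -(8076 - 2894)*(-7806 + (3721 + 5287))/5 = -5182*(-7806 + 9008)/5 = -5182*1202/5 = -⅕*6228764 = -6228764/5 ≈ -1.2458e+6)
-15519/(-2950) + q/v = -15519/(-2950) - 6228764/5/(-12127) = -15519*(-1/2950) - 6228764/5*(-1/12127) = 15519/2950 + 6228764/60635 = 3863169673/35774650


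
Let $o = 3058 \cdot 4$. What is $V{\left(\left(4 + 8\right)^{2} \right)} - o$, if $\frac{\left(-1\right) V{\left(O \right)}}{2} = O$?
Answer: $-12520$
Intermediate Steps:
$V{\left(O \right)} = - 2 O$
$o = 12232$
$V{\left(\left(4 + 8\right)^{2} \right)} - o = - 2 \left(4 + 8\right)^{2} - 12232 = - 2 \cdot 12^{2} - 12232 = \left(-2\right) 144 - 12232 = -288 - 12232 = -12520$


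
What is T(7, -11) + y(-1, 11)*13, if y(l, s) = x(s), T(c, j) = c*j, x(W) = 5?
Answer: -12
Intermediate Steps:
y(l, s) = 5
T(7, -11) + y(-1, 11)*13 = 7*(-11) + 5*13 = -77 + 65 = -12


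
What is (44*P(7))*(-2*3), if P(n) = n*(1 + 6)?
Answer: -12936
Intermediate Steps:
P(n) = 7*n (P(n) = n*7 = 7*n)
(44*P(7))*(-2*3) = (44*(7*7))*(-2*3) = (44*49)*(-6) = 2156*(-6) = -12936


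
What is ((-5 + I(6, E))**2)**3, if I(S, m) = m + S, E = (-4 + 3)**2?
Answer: 64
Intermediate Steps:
E = 1 (E = (-1)**2 = 1)
I(S, m) = S + m
((-5 + I(6, E))**2)**3 = ((-5 + (6 + 1))**2)**3 = ((-5 + 7)**2)**3 = (2**2)**3 = 4**3 = 64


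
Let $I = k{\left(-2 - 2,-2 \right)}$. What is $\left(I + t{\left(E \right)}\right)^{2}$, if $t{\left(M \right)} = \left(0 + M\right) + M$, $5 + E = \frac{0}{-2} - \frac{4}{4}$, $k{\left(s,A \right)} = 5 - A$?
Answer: $25$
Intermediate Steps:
$E = -6$ ($E = -5 + \left(\frac{0}{-2} - \frac{4}{4}\right) = -5 + \left(0 \left(- \frac{1}{2}\right) - 1\right) = -5 + \left(0 - 1\right) = -5 - 1 = -6$)
$t{\left(M \right)} = 2 M$ ($t{\left(M \right)} = M + M = 2 M$)
$I = 7$ ($I = 5 - -2 = 5 + 2 = 7$)
$\left(I + t{\left(E \right)}\right)^{2} = \left(7 + 2 \left(-6\right)\right)^{2} = \left(7 - 12\right)^{2} = \left(-5\right)^{2} = 25$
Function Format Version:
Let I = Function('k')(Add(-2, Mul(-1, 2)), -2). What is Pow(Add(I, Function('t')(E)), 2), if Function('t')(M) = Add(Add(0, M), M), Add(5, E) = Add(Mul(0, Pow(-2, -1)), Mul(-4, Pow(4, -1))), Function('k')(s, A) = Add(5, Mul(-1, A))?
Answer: 25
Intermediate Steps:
E = -6 (E = Add(-5, Add(Mul(0, Pow(-2, -1)), Mul(-4, Pow(4, -1)))) = Add(-5, Add(Mul(0, Rational(-1, 2)), Mul(-4, Rational(1, 4)))) = Add(-5, Add(0, -1)) = Add(-5, -1) = -6)
Function('t')(M) = Mul(2, M) (Function('t')(M) = Add(M, M) = Mul(2, M))
I = 7 (I = Add(5, Mul(-1, -2)) = Add(5, 2) = 7)
Pow(Add(I, Function('t')(E)), 2) = Pow(Add(7, Mul(2, -6)), 2) = Pow(Add(7, -12), 2) = Pow(-5, 2) = 25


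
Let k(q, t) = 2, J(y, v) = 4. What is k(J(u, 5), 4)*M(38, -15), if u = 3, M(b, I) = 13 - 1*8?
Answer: 10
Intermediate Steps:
M(b, I) = 5 (M(b, I) = 13 - 8 = 5)
k(J(u, 5), 4)*M(38, -15) = 2*5 = 10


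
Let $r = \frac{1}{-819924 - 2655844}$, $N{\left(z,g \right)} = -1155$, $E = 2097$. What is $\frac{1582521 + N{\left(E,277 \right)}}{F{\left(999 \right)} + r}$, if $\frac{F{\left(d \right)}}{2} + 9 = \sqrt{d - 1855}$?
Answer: $- \frac{343879645337967291600}{45279450160588001} - \frac{76417697742556878336 i \sqrt{214}}{45279450160588001} \approx -7594.6 - 24689.0 i$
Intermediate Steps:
$F{\left(d \right)} = -18 + 2 \sqrt{-1855 + d}$ ($F{\left(d \right)} = -18 + 2 \sqrt{d - 1855} = -18 + 2 \sqrt{-1855 + d}$)
$r = - \frac{1}{3475768}$ ($r = \frac{1}{-3475768} = - \frac{1}{3475768} \approx -2.8771 \cdot 10^{-7}$)
$\frac{1582521 + N{\left(E,277 \right)}}{F{\left(999 \right)} + r} = \frac{1582521 - 1155}{\left(-18 + 2 \sqrt{-1855 + 999}\right) - \frac{1}{3475768}} = \frac{1581366}{\left(-18 + 2 \sqrt{-856}\right) - \frac{1}{3475768}} = \frac{1581366}{\left(-18 + 2 \cdot 2 i \sqrt{214}\right) - \frac{1}{3475768}} = \frac{1581366}{\left(-18 + 4 i \sqrt{214}\right) - \frac{1}{3475768}} = \frac{1581366}{- \frac{62563825}{3475768} + 4 i \sqrt{214}}$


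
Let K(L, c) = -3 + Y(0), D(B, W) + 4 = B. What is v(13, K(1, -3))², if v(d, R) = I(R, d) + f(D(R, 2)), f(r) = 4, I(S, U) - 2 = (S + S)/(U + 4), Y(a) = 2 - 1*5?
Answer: 8100/289 ≈ 28.028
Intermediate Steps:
Y(a) = -3 (Y(a) = 2 - 5 = -3)
I(S, U) = 2 + 2*S/(4 + U) (I(S, U) = 2 + (S + S)/(U + 4) = 2 + (2*S)/(4 + U) = 2 + 2*S/(4 + U))
D(B, W) = -4 + B
K(L, c) = -6 (K(L, c) = -3 - 3 = -6)
v(d, R) = 4 + 2*(4 + R + d)/(4 + d) (v(d, R) = 2*(4 + R + d)/(4 + d) + 4 = 4 + 2*(4 + R + d)/(4 + d))
v(13, K(1, -3))² = (2*(12 - 6 + 3*13)/(4 + 13))² = (2*(12 - 6 + 39)/17)² = (2*(1/17)*45)² = (90/17)² = 8100/289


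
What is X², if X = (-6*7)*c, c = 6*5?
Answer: 1587600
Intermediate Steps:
c = 30
X = -1260 (X = -6*7*30 = -42*30 = -1260)
X² = (-1260)² = 1587600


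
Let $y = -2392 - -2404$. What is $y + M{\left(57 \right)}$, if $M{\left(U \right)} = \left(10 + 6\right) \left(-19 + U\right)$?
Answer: $620$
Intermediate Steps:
$M{\left(U \right)} = -304 + 16 U$ ($M{\left(U \right)} = 16 \left(-19 + U\right) = -304 + 16 U$)
$y = 12$ ($y = -2392 + 2404 = 12$)
$y + M{\left(57 \right)} = 12 + \left(-304 + 16 \cdot 57\right) = 12 + \left(-304 + 912\right) = 12 + 608 = 620$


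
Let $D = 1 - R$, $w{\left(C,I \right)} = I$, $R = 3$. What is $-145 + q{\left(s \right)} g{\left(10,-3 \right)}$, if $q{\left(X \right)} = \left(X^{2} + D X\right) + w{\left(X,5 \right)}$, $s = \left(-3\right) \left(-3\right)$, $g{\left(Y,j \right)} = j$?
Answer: $-349$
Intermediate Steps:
$D = -2$ ($D = 1 - 3 = -2$)
$s = 9$
$q{\left(X \right)} = 5 + X^{2} - 2 X$ ($q{\left(X \right)} = \left(X^{2} - 2 X\right) + 5 = 5 + X^{2} - 2 X$)
$-145 + q{\left(s \right)} g{\left(10,-3 \right)} = -145 + \left(5 + 9^{2} - 18\right) \left(-3\right) = -145 + \left(5 + 81 - 18\right) \left(-3\right) = -145 + 68 \left(-3\right) = -145 - 204 = -349$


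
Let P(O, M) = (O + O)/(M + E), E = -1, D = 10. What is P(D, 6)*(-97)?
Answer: -388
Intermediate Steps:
P(O, M) = 2*O/(-1 + M) (P(O, M) = (O + O)/(M - 1) = (2*O)/(-1 + M) = 2*O/(-1 + M))
P(D, 6)*(-97) = (2*10/(-1 + 6))*(-97) = (2*10/5)*(-97) = (2*10*(1/5))*(-97) = 4*(-97) = -388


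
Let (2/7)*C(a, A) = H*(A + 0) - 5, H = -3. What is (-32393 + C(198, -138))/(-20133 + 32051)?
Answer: -61923/23836 ≈ -2.5979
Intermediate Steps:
C(a, A) = -35/2 - 21*A/2 (C(a, A) = 7*(-3*(A + 0) - 5)/2 = 7*(-3*A - 5)/2 = 7*(-5 - 3*A)/2 = -35/2 - 21*A/2)
(-32393 + C(198, -138))/(-20133 + 32051) = (-32393 + (-35/2 - 21/2*(-138)))/(-20133 + 32051) = (-32393 + (-35/2 + 1449))/11918 = (-32393 + 2863/2)*(1/11918) = -61923/2*1/11918 = -61923/23836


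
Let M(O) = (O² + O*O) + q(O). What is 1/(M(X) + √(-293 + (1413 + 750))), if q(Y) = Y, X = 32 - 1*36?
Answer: -14/543 + √1870/1086 ≈ 0.014036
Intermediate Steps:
X = -4 (X = 32 - 36 = -4)
M(O) = O + 2*O² (M(O) = (O² + O*O) + O = (O² + O²) + O = 2*O² + O = O + 2*O²)
1/(M(X) + √(-293 + (1413 + 750))) = 1/(-4*(1 + 2*(-4)) + √(-293 + (1413 + 750))) = 1/(-4*(1 - 8) + √(-293 + 2163)) = 1/(-4*(-7) + √1870) = 1/(28 + √1870)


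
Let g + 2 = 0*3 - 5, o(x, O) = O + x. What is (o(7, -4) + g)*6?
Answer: -24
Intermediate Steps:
g = -7 (g = -2 + (0*3 - 5) = -2 + (0 - 5) = -2 - 5 = -7)
(o(7, -4) + g)*6 = ((-4 + 7) - 7)*6 = (3 - 7)*6 = -4*6 = -24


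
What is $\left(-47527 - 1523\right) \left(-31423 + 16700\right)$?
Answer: $722163150$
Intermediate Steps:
$\left(-47527 - 1523\right) \left(-31423 + 16700\right) = \left(-49050\right) \left(-14723\right) = 722163150$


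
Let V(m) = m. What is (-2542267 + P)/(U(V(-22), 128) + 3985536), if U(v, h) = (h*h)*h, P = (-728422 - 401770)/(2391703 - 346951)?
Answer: -81223541609/194337319584 ≈ -0.41795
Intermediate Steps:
P = -70637/127797 (P = -1130192/2044752 = -1130192*1/2044752 = -70637/127797 ≈ -0.55273)
U(v, h) = h³ (U(v, h) = h²*h = h³)
(-2542267 + P)/(U(V(-22), 128) + 3985536) = (-2542267 - 70637/127797)/(128³ + 3985536) = -324894166436/(127797*(2097152 + 3985536)) = -324894166436/127797/6082688 = -324894166436/127797*1/6082688 = -81223541609/194337319584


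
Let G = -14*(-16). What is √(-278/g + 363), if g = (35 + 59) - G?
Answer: √1542710/65 ≈ 19.109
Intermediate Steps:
G = 224
g = -130 (g = (35 + 59) - 1*224 = 94 - 224 = -130)
√(-278/g + 363) = √(-278/(-130) + 363) = √(-278*(-1/130) + 363) = √(139/65 + 363) = √(23734/65) = √1542710/65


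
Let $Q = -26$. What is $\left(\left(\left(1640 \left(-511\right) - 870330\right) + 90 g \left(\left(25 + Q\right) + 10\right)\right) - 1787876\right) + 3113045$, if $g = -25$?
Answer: $-403451$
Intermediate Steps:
$\left(\left(\left(1640 \left(-511\right) - 870330\right) + 90 g \left(\left(25 + Q\right) + 10\right)\right) - 1787876\right) + 3113045 = \left(\left(\left(1640 \left(-511\right) - 870330\right) + 90 \left(-25\right) \left(\left(25 - 26\right) + 10\right)\right) - 1787876\right) + 3113045 = \left(\left(\left(-838040 - 870330\right) - 2250 \left(-1 + 10\right)\right) - 1787876\right) + 3113045 = \left(\left(-1708370 - 20250\right) - 1787876\right) + 3113045 = \left(-1728620 - 1787876\right) + 3113045 = -3516496 + 3113045 = -403451$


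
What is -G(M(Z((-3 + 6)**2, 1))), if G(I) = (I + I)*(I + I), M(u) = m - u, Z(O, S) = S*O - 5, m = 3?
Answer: -4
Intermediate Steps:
Z(O, S) = -5 + O*S (Z(O, S) = O*S - 5 = -5 + O*S)
M(u) = 3 - u
G(I) = 4*I**2 (G(I) = (2*I)*(2*I) = 4*I**2)
-G(M(Z((-3 + 6)**2, 1))) = -4*(3 - (-5 + (-3 + 6)**2*1))**2 = -4*(3 - (-5 + 3**2*1))**2 = -4*(3 - (-5 + 9*1))**2 = -4*(3 - (-5 + 9))**2 = -4*(3 - 1*4)**2 = -4*(3 - 4)**2 = -4*(-1)**2 = -4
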